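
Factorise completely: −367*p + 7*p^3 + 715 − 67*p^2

Trying the rational-root candidates, p = 13 is a root, so (p − 13) divides it; the quotient is 7*p^2 + 24*p − 55.
The remaining quadratic factors as (7*p − 11)(p + 5).

(7*p − 11)*(p + 5)*(p − 13)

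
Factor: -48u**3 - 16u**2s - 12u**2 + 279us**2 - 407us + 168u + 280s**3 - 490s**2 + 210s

-(3u - 8s + 6)(4u + 5s)(4u + 7s - 7)

Group: 3u(-16u**2 - 48us + 28u - 35s**2 + 35s) + (-8s + 6)(-16u**2 - 48us + 28u - 35s**2 + 35s); both groups contain (-16u**2 - 48us + 28u - 35s**2 + 35s), so (3u - 8s + 6) is a factor with cofactor -16u**2 - 48us + 28u - 35s**2 + 35s.
The cofactor groups again: -16u**2 - 48us + 28u - 35s**2 + 35s = -4u(4u + 5s) + (-7s + 7)(4u + 5s); both groups contain (4u + 5s), giving -(4u + 7s - 7)(4u + 5s).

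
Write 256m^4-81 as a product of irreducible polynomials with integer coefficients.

(4m+3)(4m-3)(16m^2+9)

Difference of squares twice: with A = 4m and B = 3, A⁴ − B⁴ = (A² − B²)(A² + B²), and A² − B² factors again.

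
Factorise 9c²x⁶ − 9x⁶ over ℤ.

Pull out the common factor 9x⁶, leaving c² − 1.
Recognize a difference of squares with the parts c and 1.

9x⁶(c + 1)(c − 1)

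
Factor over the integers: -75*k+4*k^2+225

Need a pair with product 4·225 = 900 and sum -75: that's -15 and -60.
Split the middle term: 4*k^2-15*k - 60*k+225 = k*(4*k-15) - 15*(4*k-15).

(4*k-15)*(k-15)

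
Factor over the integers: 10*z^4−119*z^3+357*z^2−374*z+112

Testing divisors of the constant over divisors of the leading coefficient, z = 1/2 is a root, so (2*z−1) is a factor; dividing leaves 5*z^3−57*z^2+150*z−112.
Next, z = 7/5 is a root, giving the factor (5*z−7) and quotient z^2−10*z+16.
The remaining quadratic factors as (z−2)(z−8).

(2*z−1)*(5*z−7)*(z−2)*(z−8)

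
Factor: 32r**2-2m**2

Every term has a factor of 2. Then 16r**2-m**2 = (4r)² − (m)².

2(4r-m)(4r+m)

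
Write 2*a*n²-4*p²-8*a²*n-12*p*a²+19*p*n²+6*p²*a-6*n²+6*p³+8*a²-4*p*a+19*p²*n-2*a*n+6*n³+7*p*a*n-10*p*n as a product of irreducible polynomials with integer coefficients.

Group: 3*p*(2*p²+2*p*a+5*p*n-4*a²+a*n+3*n²) + (2*n-2)*(2*p²+2*p*a+5*p*n-4*a²+a*n+3*n²); both groups contain (2*p²+2*p*a+5*p*n-4*a²+a*n+3*n²), so (3*p+2*n-2) is a factor with cofactor 2*p²+2*p*a+5*p*n-4*a²+a*n+3*n².
The cofactor groups again: 2*p²+2*p*a+5*p*n-4*a²+a*n+3*n² = p*(2*p+4*a+3*n) + (-a+n)*(2*p+4*a+3*n); both groups contain (2*p+4*a+3*n), giving (p-a+n)*(2*p+4*a+3*n).

(p-a+n)*(3*p+2*n-2)*(2*p+4*a+3*n)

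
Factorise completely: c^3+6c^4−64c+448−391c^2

(6c+7)(c+8)(c−1)(c−8)

Among the possible rational roots, c = 1 is a root, giving the factor (c−1) and quotient 6c^3+7c^2−384c−448.
Then c = −8 is a root, so (c+8) divides it; the quotient is 6c^2−41c−56.
The remaining quadratic factors as (c−8)(6c+7).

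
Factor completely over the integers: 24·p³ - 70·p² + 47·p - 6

Among the possible rational roots, p = 1/6 is a root, so (6·p - 1) divides it; the quotient is 4·p² - 11·p + 6.
The remaining quadratic factors as (4·p - 3)(p - 2).

(4·p - 3)·(6·p - 1)·(p - 2)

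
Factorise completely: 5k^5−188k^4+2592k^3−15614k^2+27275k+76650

By the rational root theorem, k = −7/5 is a root, so (5k+7) divides it; the quotient is k^4−39k^3+573k^2−3925k+10950.
Continuing, k = 10 is a root, so (k−10) is a factor; dividing leaves k^3−29k^2+283k−1095.
Continuing, k = 15 is a root, so (k−15) divides it; the quotient is k^2−14k+73.
The quadratic k^2−14k+73 has discriminant −96 < 0 and is irreducible over ℤ.

(5k+7)(k−10)(k−15)(k^2−14k+73)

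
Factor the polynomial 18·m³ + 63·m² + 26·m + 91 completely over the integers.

Group as (18·m³ + 26·m) + (63·m² + 91) = 2·m·(9·m² + 13) + 7·(9·m² + 13).
Both groups share the factor (9·m² + 13).

(2·m + 7)·(9·m² + 13)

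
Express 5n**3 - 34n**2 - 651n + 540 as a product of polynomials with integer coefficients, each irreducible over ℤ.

Trying the rational-root candidates, n = -9 is a root, so (n + 9) divides it; the quotient is 5n**2 - 79n + 60.
The remaining quadratic factors as (5n - 4)(n - 15).

(5n - 4)(n + 9)(n - 15)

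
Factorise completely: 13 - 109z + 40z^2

Need a pair with product 40·13 = 520 and sum -109: that's -5 and -104.
Split the middle term: 40z^2 - 5z - 104z + 13 = 5z(8z - 1) - 13(8z - 1).

(5z - 13)(8z - 1)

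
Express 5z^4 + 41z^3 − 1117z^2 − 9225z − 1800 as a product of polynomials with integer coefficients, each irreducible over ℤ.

Trying the rational-root candidates, z = −8 is a root, so (z + 8) is a factor; dividing leaves 5z^3 + z^2 − 1125z − 225.
Next, z = 15 is a root, so (z − 15) is a factor; dividing leaves 5z^2 + 76z + 15.
The remaining quadratic factors as (5z + 1)(z + 15).

(5z + 1)(z + 15)(z + 8)(z − 15)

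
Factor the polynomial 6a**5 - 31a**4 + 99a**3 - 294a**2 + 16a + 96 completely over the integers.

(2a + 1)(3a - 2)(a - 4)(a**2 - a + 12)

By the rational root theorem, a = 2/3 is a root, so (3a - 2) divides it; the quotient is 2a**4 - 9a**3 + 27a**2 - 80a - 48.
Next, a = -1/2 is a root, giving the factor (2a + 1) and quotient a**3 - 5a**2 + 16a - 48.
Then a = 4 is a root, so (a - 4) divides it; the quotient is a**2 - a + 12.
The quadratic a**2 - a + 12 has discriminant -47 < 0 and is irreducible over ℤ.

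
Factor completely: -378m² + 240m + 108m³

Pull out the common factor 6m, then factor the remaining trinomial.

6m(3m - 8)(6m - 5)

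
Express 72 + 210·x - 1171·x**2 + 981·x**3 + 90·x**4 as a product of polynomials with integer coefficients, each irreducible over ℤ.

Among the possible rational roots, x = 3/5 is a root, so (5·x - 3) is a factor; dividing leaves 18·x**3 + 207·x**2 - 110·x - 24.
Then x = 2/3 is a root, so (3·x - 2) is a factor; dividing leaves 6·x**2 + 73·x + 12.
The remaining quadratic factors as (x + 12)(6·x + 1).

(3·x - 2)·(5·x - 3)·(6·x + 1)·(x + 12)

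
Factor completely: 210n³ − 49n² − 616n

7n(5n + 8)(6n − 11)

Pull out the common factor 7n, then factor the remaining trinomial.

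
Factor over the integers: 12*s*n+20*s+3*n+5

(3*n+5)*(4*s+1)

Group as (12*s*n+20*s) + (3*n+5) = 4*s*(3*n+5) + (3*n+5).
Both groups share the factor (3*n+5).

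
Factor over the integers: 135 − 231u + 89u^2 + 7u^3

Among the possible rational roots, u = 9/7 is a root, so (7u − 9) is a factor; dividing leaves u^2 + 14u − 15.
The remaining quadratic factors as (u − 1)(u + 15).

(7u − 9)(u + 15)(u − 1)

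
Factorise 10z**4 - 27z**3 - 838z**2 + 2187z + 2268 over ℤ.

(2z - 7)(5z + 4)(z + 9)(z - 9)

By the rational root theorem, z = -9 is a root, so (z + 9) is a factor; dividing leaves 10z**3 - 117z**2 + 215z + 252.
Then z = 9 is a root, so (z - 9) is a factor; dividing leaves 10z**2 - 27z - 28.
The remaining quadratic factors as (2z - 7)(5z + 4).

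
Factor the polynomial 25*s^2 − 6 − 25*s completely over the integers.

Need a pair with product 25·(−6) = −150 and sum −25: that's −30 and 5.
Split the middle term: 25*s^2 − 30*s + 5*s − 6 = 5*s*(5*s − 6) + (5*s − 6).

(5*s + 1)*(5*s − 6)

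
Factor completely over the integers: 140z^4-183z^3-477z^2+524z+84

(4z+7)(5z-6)(7z+1)(z-2)

By the rational root theorem, z = -7/4 is a root, so (4z+7) is a factor; dividing leaves 35z^3-107z^2+68z+12.
Continuing, z = -1/7 is a root, giving the factor (7z+1) and quotient 5z^2-16z+12.
The remaining quadratic factors as (z-2)(5z-6).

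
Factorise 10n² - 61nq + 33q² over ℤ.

Group: 2n(5n - 3q) - 11q(5n - 3q); both groups contain (5n - 3q).

(2n - 11q)(5n - 3q)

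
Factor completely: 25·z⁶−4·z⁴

z⁴·(5·z+2)·(5·z−2)

Every term has a factor of z⁴; factoring it out leaves 25·z²−4.
Recognize a difference of squares with the parts 5·z and 2.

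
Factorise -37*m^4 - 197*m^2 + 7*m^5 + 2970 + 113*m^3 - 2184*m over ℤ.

(7*m - 9)*(m + 3)*(m - 5)*(m^2 - 2*m + 22)

Trying the rational-root candidates, m = 9/7 is a root, giving the factor (7*m - 9) and quotient m^4 - 4*m^3 + 11*m^2 - 14*m - 330.
Then m = 5 is a root, giving the factor (m - 5) and quotient m^3 + m^2 + 16*m + 66.
Continuing, m = -3 is a root, giving the factor (m + 3) and quotient m^2 - 2*m + 22.
The quadratic m^2 - 2*m + 22 has discriminant -84 < 0 and is irreducible over ℤ.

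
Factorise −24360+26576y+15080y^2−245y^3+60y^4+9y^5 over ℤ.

(3y+7)(3y−2)(y+15)(y^2−10y+116)

Trying the rational-root candidates, y = −7/3 is a root, giving the factor (3y+7) and quotient 3y^4+13y^3−112y^2+5288y−3480.
Then y = −15 is a root, so (y+15) divides it; the quotient is 3y^3−32y^2+368y−232.
Next, y = 2/3 is a root, so (3y−2) divides it; the quotient is y^2−10y+116.
The quadratic y^2−10y+116 has discriminant −364 < 0 and is irreducible over ℤ.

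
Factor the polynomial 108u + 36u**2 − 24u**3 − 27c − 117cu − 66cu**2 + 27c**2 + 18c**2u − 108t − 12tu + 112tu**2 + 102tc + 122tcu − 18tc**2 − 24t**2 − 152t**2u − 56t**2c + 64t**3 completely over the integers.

Group: 8t(8t**2 + 2tc − 16tu − 12t − 2cu − 3c + 8u**2 + 12u) + (−9c − 3u + 9)(8t**2 + 2tc − 16tu − 12t − 2cu − 3c + 8u**2 + 12u); both groups contain (8t**2 + 2tc − 16tu − 12t − 2cu − 3c + 8u**2 + 12u), so (8t − 9c − 3u + 9) is a factor with cofactor 8t**2 + 2tc − 16tu − 12t − 2cu − 3c + 8u**2 + 12u.
The cofactor groups again: 8t**2 + 2tc − 16tu − 12t − 2cu − 3c + 8u**2 + 12u = 2t(4t + c − 4u) + (−2u − 3)(4t + c − 4u); both groups contain (4t + c − 4u), giving (2t − 2u − 3)(4t + c − 4u).

(8t − 9c − 3u + 9)(2t − 2u − 3)(4t + c − 4u)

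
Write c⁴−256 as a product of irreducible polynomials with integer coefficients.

(c)⁴ − (4)⁴ = ((c)² − (4)²)((c)² + (4)²); the first factor splits again, the second (c²+16) is irreducible.

(c+4)·(c−4)·(c²+16)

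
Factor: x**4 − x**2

x**2*(x + 1)*(x − 1)

Pull out the common factor x**2, leaving x**2 − 1.
Recognize a difference of squares with the parts x and 1.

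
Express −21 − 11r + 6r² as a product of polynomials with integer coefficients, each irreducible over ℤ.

Need a pair with product 6·(−21) = −126 and sum −11: that's 7 and −18.
Split the middle term: 6r² + 7r − 18r − 21 = r(6r + 7) − 3(6r + 7).

(6r + 7)(r − 3)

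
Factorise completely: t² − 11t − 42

Two integers with product −42 and sum −11 are −14 and 3.

(t + 3)(t − 14)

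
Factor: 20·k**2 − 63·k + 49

Need a pair with product 20·49 = 980 and sum −63: that's −28 and −35.
Split the middle term: 20·k**2 − 28·k − 35·k + 49 = 4·k·(5·k − 7) − 7·(5·k − 7).

(4·k − 7)·(5·k − 7)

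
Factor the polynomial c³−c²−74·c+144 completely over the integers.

Testing divisors of the constant over divisors of the leading coefficient, c = 2 is a root, giving the factor (c−2) and quotient c²+c−72.
The remaining quadratic factors as (c+9)(c−8).

(c+9)·(c−2)·(c−8)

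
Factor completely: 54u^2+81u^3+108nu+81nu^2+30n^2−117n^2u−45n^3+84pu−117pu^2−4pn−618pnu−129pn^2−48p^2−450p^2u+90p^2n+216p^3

(4p−3n−9u)(9p+3n−3u−2)(6p+5n+3u)

Group: 4p(54p^2+63pn+9pu−12p+15n^2−6nu−10n−9u^2−6u) + (−3n−9u)(54p^2+63pn+9pu−12p+15n^2−6nu−10n−9u^2−6u); both groups contain (54p^2+63pn+9pu−12p+15n^2−6nu−10n−9u^2−6u), so (4p−3n−9u) is a factor with cofactor 54p^2+63pn+9pu−12p+15n^2−6nu−10n−9u^2−6u.
The cofactor groups again: 54p^2+63pn+9pu−12p+15n^2−6nu−10n−9u^2−6u = 6p(9p+3n−3u−2) + (5n+3u)(9p+3n−3u−2); both groups contain (9p+3n−3u−2), giving (6p+5n+3u)(9p+3n−3u−2).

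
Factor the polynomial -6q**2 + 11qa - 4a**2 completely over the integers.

Group: -2q(3q - 4a) + a(3q - 4a); both groups contain (3q - 4a).

-(3q - 4a)(2q - a)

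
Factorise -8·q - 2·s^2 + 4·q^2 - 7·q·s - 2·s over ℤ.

(4·q + s)·(q - 2·s - 2)

Group: q·(4·q + s) + (-2·s - 2)·(4·q + s); both groups contain (4·q + s).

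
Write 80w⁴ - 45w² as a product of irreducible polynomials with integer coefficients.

Every term has a factor of 5w². Then 16w² - 9 = (4w)² − (3)².

5w²(4w + 3)(4w - 3)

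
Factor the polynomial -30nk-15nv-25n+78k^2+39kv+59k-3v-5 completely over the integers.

-(5n-13k+1)(6k+3v+5)

Group: -5n(6k+3v+5) + (13k-1)(6k+3v+5); both groups contain (6k+3v+5).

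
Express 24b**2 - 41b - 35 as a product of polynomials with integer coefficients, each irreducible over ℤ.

Need a pair with product 24·(-35) = -840 and sum -41: that's -56 and 15.
Split the middle term: 24b**2 - 56b + 15b - 35 = 8b(3b - 7) + 5(3b - 7).

(3b - 7)(8b + 5)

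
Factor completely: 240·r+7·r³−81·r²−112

(7·r−4)·(r−4)·(r−7)

Trying the rational-root candidates, r = 7 is a root, so (r−7) is a factor; dividing leaves 7·r²−32·r+16.
The remaining quadratic factors as (r−4)(7·r−4).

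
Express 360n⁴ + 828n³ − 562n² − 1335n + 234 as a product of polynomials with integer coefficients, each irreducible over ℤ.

(2n + 3)(5n − 6)(6n + 13)(6n − 1)

Among the possible rational roots, n = 1/6 is a root, so (6n − 1) is a factor; dividing leaves 60n³ + 148n² − 69n − 234.
Then n = −3/2 is a root, so (2n + 3) is a factor; dividing leaves 30n² + 29n − 78.
The remaining quadratic factors as (6n + 13)(5n − 6).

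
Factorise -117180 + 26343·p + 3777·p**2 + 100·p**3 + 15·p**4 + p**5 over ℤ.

Among the possible rational roots, p = 3 is a root, so (p - 3) is a factor; dividing leaves p**4 + 18·p**3 + 154·p**2 + 4239·p + 39060.
Then p = -15 is a root, giving the factor (p + 15) and quotient p**3 + 3·p**2 + 109·p + 2604.
Continuing, p = -12 is a root, giving the factor (p + 12) and quotient p**2 - 9·p + 217.
The quadratic p**2 - 9·p + 217 has discriminant -787 < 0 and is irreducible over ℤ.

(p + 12)·(p + 15)·(p - 3)·(p**2 - 9·p + 217)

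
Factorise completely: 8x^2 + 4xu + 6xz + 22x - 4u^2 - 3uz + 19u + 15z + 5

(2x - u + 5)(4x + 4u + 3z + 1)

Group: 4x(2x - u + 5) + (4u + 3z + 1)(2x - u + 5); both groups contain (2x - u + 5).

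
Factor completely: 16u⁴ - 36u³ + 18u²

2u²(2u - 3)(4u - 3)

Pull out the common factor 2u², then factor the remaining trinomial.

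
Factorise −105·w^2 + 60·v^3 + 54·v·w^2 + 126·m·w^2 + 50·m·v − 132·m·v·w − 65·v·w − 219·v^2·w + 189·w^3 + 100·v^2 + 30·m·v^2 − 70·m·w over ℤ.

Group: 3·v·(10·m·v − 14·m·w + 20·v^2 − 13·v·w − 21·w^2) + (−9·w + 5)·(10·m·v − 14·m·w + 20·v^2 − 13·v·w − 21·w^2); both groups contain (10·m·v − 14·m·w + 20·v^2 − 13·v·w − 21·w^2), so (3·v − 9·w + 5) is a factor with cofactor 10·m·v − 14·m·w + 20·v^2 − 13·v·w − 21·w^2.
The cofactor groups again: 10·m·v − 14·m·w + 20·v^2 − 13·v·w − 21·w^2 = 5·v·(2·m + 4·v + 3·w) − 7·w·(2·m + 4·v + 3·w); both groups contain (2·m + 4·v + 3·w), giving (5·v − 7·w)·(2·m + 4·v + 3·w).

(2·m + 4·v + 3·w)·(3·v − 9·w + 5)·(5·v − 7·w)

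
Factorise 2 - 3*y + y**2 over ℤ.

(y - 1)*(y - 2)

Two integers with product 2 and sum -3 are -2 and -1.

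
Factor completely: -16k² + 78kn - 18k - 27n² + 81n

-(2k - 9n)(8k - 3n + 9)

Group: -8k(2k - 9n) + (3n - 9)(2k - 9n); both groups contain (2k - 9n).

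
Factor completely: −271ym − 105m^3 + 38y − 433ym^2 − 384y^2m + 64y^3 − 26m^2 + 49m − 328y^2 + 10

(y − 7m − 5)(8y + 3m − 2)(8y + 5m + 1)

Group: 8y(8y^2 − 51ym − 39y − 35m^2 − 32m − 5) + (3m − 2)(8y^2 − 51ym − 39y − 35m^2 − 32m − 5); both groups contain (8y^2 − 51ym − 39y − 35m^2 − 32m − 5), so (8y + 3m − 2) is a factor with cofactor 8y^2 − 51ym − 39y − 35m^2 − 32m − 5.
The cofactor groups again: 8y^2 − 51ym − 39y − 35m^2 − 32m − 5 = y(8y + 5m + 1) + (−7m − 5)(8y + 5m + 1); both groups contain (8y + 5m + 1), giving (y − 7m − 5)(8y + 5m + 1).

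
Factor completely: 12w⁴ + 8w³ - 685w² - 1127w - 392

By the rational root theorem, w = -1/2 is a root, giving the factor (2w + 1) and quotient 6w³ + w² - 343w - 392.
Continuing, w = -7/6 is a root, so (6w + 7) divides it; the quotient is w² - w - 56.
The remaining quadratic factors as (w + 7)(w - 8).

(2w + 1)(6w + 7)(w + 7)(w - 8)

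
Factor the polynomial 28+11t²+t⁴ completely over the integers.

Substitute u = t² to get a quadratic in u, then factor.
t²+4 is irreducible over ℤ (sum of squares).
t²+7 is irreducible over ℤ (always positive, so no real roots).

(t²+4)(t²+7)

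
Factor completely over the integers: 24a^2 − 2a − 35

Need a pair with product 24·(−35) = −840 and sum −2: that's −30 and 28.
Split the middle term: 24a^2 − 30a + 28a − 35 = 6a(4a − 5) + 7(4a − 5).

(4a − 5)(6a + 7)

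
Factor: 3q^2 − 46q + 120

Need a pair with product 3·120 = 360 and sum −46: that's −36 and −10.
Split the middle term: 3q^2 − 36q − 10q + 120 = 3q(q − 12) − 10(q − 12).

(3q − 10)(q − 12)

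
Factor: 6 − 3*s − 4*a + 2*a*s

Group as (2*a*s − 4*a) + (−3*s + 6) = 2*a*(s − 2) − 3*(s − 2).
Both groups share the factor (s − 2).

(2*a − 3)*(s − 2)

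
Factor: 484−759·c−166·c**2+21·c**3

Testing divisors of the constant over divisors of the leading coefficient, c = 4/7 is a root, so (7·c−4) divides it; the quotient is 3·c**2−22·c−121.
The remaining quadratic factors as (3·c+11)(c−11).

(3·c+11)·(7·c−4)·(c−11)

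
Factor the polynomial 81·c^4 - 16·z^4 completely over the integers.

Difference of squares twice: with A = 3·c and B = 2·z, A⁴ − B⁴ = (A² − B²)(A² + B²), and A² − B² factors again.

(3·c + 2·z)·(3·c - 2·z)·(9·c^2 + 4·z^2)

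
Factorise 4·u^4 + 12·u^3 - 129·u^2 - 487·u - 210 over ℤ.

(2·u + 1)·(2·u + 7)·(u + 5)·(u - 6)

By the rational root theorem, u = -1/2 is a root, so (2·u + 1) is a factor; dividing leaves 2·u^3 + 5·u^2 - 67·u - 210.
Then u = 6 is a root, so (u - 6) divides it; the quotient is 2·u^2 + 17·u + 35.
The remaining quadratic factors as (u + 5)(2·u + 7).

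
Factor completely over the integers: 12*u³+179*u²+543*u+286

By the rational root theorem, u = −13/4 is a root, giving the factor (4*u+13) and quotient 3*u²+35*u+22.
The remaining quadratic factors as (u+11)(3*u+2).

(3*u+2)*(4*u+13)*(u+11)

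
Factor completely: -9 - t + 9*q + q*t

(q - 1)*(t + 9)

Group as (q*t + 9*q) + (-t - 9) = q*(t + 9) - (t + 9).
Both groups share the factor (t + 9).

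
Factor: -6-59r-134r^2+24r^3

Testing divisors of the constant over divisors of the leading coefficient, r = -1/4 is a root, so (4r+1) is a factor; dividing leaves 6r^2-35r-6.
The remaining quadratic factors as (6r+1)(r-6).

(4r+1)(6r+1)(r-6)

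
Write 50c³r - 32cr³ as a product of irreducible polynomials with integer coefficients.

2cr(5c + 4r)(5c - 4r)

Factor out 2cr, leaving 25c² - 16r², which is a difference of two squares.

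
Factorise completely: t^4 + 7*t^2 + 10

Substitute u = t^2 to get a quadratic in u, then factor.
t^2 + 2 is irreducible over ℤ (always positive, so no real roots).
t^2 + 5 is irreducible over ℤ (always positive, so no real roots).

(t^2 + 2)*(t^2 + 5)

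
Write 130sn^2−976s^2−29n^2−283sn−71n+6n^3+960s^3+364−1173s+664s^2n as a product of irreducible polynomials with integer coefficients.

Group: 15s(64s^2+40sn−48s+6n^2−5n−91) + (n−4)(64s^2+40sn−48s+6n^2−5n−91); both groups contain (64s^2+40sn−48s+6n^2−5n−91), so (15s+n−4) is a factor with cofactor 64s^2+40sn−48s+6n^2−5n−91.
The cofactor groups again: 64s^2+40sn−48s+6n^2−5n−91 = 8s(8s+2n+7) + (3n−13)(8s+2n+7); both groups contain (8s+2n+7), giving (8s+3n−13)(8s+2n+7).

(8s+2n+7)(8s+3n−13)(15s+n−4)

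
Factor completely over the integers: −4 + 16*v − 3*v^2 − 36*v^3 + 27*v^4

(3*v + 2)*(3*v − 1)*(3*v − 2)*(v − 1)

Trying the rational-root candidates, v = 1/3 is a root, so (3*v − 1) is a factor; dividing leaves 9*v^3 − 9*v^2 − 4*v + 4.
Next, v = −2/3 is a root, so (3*v + 2) is a factor; dividing leaves 3*v^2 − 5*v + 2.
The remaining quadratic factors as (3*v − 2)(v − 1).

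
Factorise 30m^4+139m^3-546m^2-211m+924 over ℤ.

By the rational root theorem, m = 11/5 is a root, giving the factor (5m-11) and quotient 6m^3+41m^2-19m-84.
Next, m = -7 is a root, so (m+7) is a factor; dividing leaves 6m^2-m-12.
The remaining quadratic factors as (3m+4)(2m-3).

(2m-3)(3m+4)(5m-11)(m+7)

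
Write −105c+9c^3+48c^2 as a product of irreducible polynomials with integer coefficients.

3c(3c−5)(c+7)

Pull out the common factor 3c, then factor the remaining trinomial.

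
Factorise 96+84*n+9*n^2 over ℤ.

3*(3*n+4)*(n+8)

Pull out the common factor 3, then factor the remaining trinomial.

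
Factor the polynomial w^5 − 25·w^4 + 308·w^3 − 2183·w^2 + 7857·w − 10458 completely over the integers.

Testing divisors of the constant over divisors of the leading coefficient, w = 3 is a root, so (w − 3) divides it; the quotient is w^4 − 22·w^3 + 242·w^2 − 1457·w + 3486.
Then w = 6 is a root, giving the factor (w − 6) and quotient w^3 − 16·w^2 + 146·w − 581.
Then w = 7 is a root, giving the factor (w − 7) and quotient w^2 − 9·w + 83.
The quadratic w^2 − 9·w + 83 has discriminant −251 < 0 and is irreducible over ℤ.

(w − 3)·(w − 6)·(w − 7)·(w^2 − 9·w + 83)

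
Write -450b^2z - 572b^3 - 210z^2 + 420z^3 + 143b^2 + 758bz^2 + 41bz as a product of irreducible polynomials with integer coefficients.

Group: 13b(-44b^2 - 82bz + 11b - 30z^2 + 15z) - 14z(-44b^2 - 82bz + 11b - 30z^2 + 15z); both groups contain (-44b^2 - 82bz + 11b - 30z^2 + 15z), so (13b - 14z) is a factor with cofactor -44b^2 - 82bz + 11b - 30z^2 + 15z.
The cofactor groups again: -44b^2 - 82bz + 11b - 30z^2 + 15z = -4b(11b + 15z) + (-2z + 1)(11b + 15z); both groups contain (11b + 15z), giving -(4b + 2z - 1)(11b + 15z).

-(11b + 15z)(13b - 14z)(4b + 2z - 1)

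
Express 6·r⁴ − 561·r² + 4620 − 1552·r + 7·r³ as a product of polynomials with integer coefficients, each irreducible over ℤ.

(6·r − 11)·(r + 6)·(r + 7)·(r − 10)

Testing divisors of the constant over divisors of the leading coefficient, r = 11/6 is a root, giving the factor (6·r − 11) and quotient r³ + 3·r² − 88·r − 420.
Then r = 10 is a root, so (r − 10) is a factor; dividing leaves r² + 13·r + 42.
The remaining quadratic factors as (r + 6)(r + 7).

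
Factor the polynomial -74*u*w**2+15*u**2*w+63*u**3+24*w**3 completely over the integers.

Group: 3*u*(21*u**2+19*u*w-12*w**2) - 2*w*(21*u**2+19*u*w-12*w**2); both groups contain (21*u**2+19*u*w-12*w**2), so (3*u-2*w) is a factor with cofactor 21*u**2+19*u*w-12*w**2.
The cofactor groups again: 21*u**2+19*u*w-12*w**2 = 3*u*(7*u-3*w) + 4*w*(7*u-3*w); both groups contain (7*u-3*w), giving (3*u+4*w)*(7*u-3*w).

(3*u+4*w)*(3*u-2*w)*(7*u-3*w)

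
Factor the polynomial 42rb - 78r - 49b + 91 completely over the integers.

Group as (42rb - 78r) + (-49b + 91) = 6r(7b - 13) - 7(7b - 13).
Both groups share the factor (7b - 13).

(6r - 7)(7b - 13)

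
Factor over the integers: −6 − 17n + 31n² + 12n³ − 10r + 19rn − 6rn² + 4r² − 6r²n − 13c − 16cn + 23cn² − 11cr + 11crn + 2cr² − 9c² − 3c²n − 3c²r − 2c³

−(2c − r + n + 3)(c + 2r + 4n + 1)(c − 3n + 2)

Group: c(−2c² − 3cr − 9cn − 5c + 2r² + 2rn − 5r − 4n² − 13n − 3) + (−3n + 2)(−2c² − 3cr − 9cn − 5c + 2r² + 2rn − 5r − 4n² − 13n − 3); both groups contain (−2c² − 3cr − 9cn − 5c + 2r² + 2rn − 5r − 4n² − 13n − 3), so (c − 3n + 2) is a factor with cofactor −2c² − 3cr − 9cn − 5c + 2r² + 2rn − 5r − 4n² − 13n − 3.
The cofactor groups again: −2c² − 3cr − 9cn − 5c + 2r² + 2rn − 5r − 4n² − 13n − 3 = −2c(c + 2r + 4n + 1) + (r − n − 3)(c + 2r + 4n + 1); both groups contain (c + 2r + 4n + 1), giving −(2c − r + n + 3)(c + 2r + 4n + 1).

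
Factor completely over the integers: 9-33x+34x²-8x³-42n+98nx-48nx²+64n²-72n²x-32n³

-(2n+2x-1)(4n+4x-3)(4n+x-3)

Group: 2n(-16n²-20nx+24n-4x²+15x-9) + (2x-1)(-16n²-20nx+24n-4x²+15x-9); both groups contain (-16n²-20nx+24n-4x²+15x-9), so (2n+2x-1) is a factor with cofactor -16n²-20nx+24n-4x²+15x-9.
The cofactor groups again: -16n²-20nx+24n-4x²+15x-9 = -4n(4n+4x-3) + (-x+3)(4n+4x-3); both groups contain (4n+4x-3), giving -(4n+x-3)(4n+4x-3).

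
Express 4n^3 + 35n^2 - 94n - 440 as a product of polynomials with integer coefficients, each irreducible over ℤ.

Among the possible rational roots, n = -10 is a root, giving the factor (n + 10) and quotient 4n^2 - 5n - 44.
The remaining quadratic factors as (n - 4)(4n + 11).

(4n + 11)(n + 10)(n - 4)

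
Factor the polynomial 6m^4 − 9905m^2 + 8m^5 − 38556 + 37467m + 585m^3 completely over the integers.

(2m − 9)(4m − 7)(m − 4)(m^2 + 11m + 153)

Among the possible rational roots, m = 9/2 is a root, so (2m − 9) is a factor; dividing leaves 4m^4 + 21m^3 + 387m^2 − 3211m + 4284.
Then m = 7/4 is a root, so (4m − 7) divides it; the quotient is m^3 + 7m^2 + 109m − 612.
Next, m = 4 is a root, so (m − 4) divides it; the quotient is m^2 + 11m + 153.
The quadratic m^2 + 11m + 153 has discriminant −491 < 0 and is irreducible over ℤ.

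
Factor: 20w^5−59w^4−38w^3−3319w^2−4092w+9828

Trying the rational-root candidates, w = 6/5 is a root, so (5w−6) divides it; the quotient is 4w^4−7w^3−16w^2−683w−1638.
Continuing, w = −9/4 is a root, so (4w+9) is a factor; dividing leaves w^3−4w^2+5w−182.
Next, w = 7 is a root, so (w−7) divides it; the quotient is w^2+3w+26.
The quadratic w^2+3w+26 has discriminant −95 < 0 and is irreducible over ℤ.

(4w+9)(5w−6)(w−7)(w^2+3w+26)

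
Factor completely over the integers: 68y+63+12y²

Need a pair with product 12·63 = 756 and sum 68: that's 54 and 14.
Split the middle term: 12y²+54y + 14y+63 = 6y(2y+9) + 7(2y+9).

(2y+9)(6y+7)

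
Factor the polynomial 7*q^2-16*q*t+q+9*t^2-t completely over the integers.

(7*q-9*t+1)*(q-t)

Group: 7*q*(q-t) + (-9*t+1)*(q-t); both groups contain (q-t).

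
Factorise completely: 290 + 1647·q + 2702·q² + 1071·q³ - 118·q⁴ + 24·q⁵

Trying the rational-root candidates, q = -1/3 is a root, giving the factor (3·q + 1) and quotient 8·q⁴ - 42·q³ + 371·q² + 777·q + 290.
Next, q = -1/2 is a root, giving the factor (2·q + 1) and quotient 4·q³ - 23·q² + 197·q + 290.
Next, q = -5/4 is a root, so (4·q + 5) is a factor; dividing leaves q² - 7·q + 58.
The quadratic q² - 7·q + 58 has discriminant -183 < 0 and is irreducible over ℤ.

(2·q + 1)·(3·q + 1)·(4·q + 5)·(q² - 7·q + 58)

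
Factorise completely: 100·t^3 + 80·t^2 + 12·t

Pull out the common factor 4·t, then factor the remaining trinomial.

4·t·(5·t + 1)·(5·t + 3)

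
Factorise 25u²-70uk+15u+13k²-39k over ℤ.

(5u-13k)(5u-k+3)

Group: 5u(5u-13k) + (-k+3)(5u-13k); both groups contain (5u-13k).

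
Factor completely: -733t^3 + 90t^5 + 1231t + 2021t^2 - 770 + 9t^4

(3t + 11)(5t - 2)(6t + 5)(t^2 - 4t + 7)

Among the possible rational roots, t = 2/5 is a root, so (5t - 2) is a factor; dividing leaves 18t^4 + 9t^3 - 143t^2 + 347t + 385.
Then t = -11/3 is a root, so (3t + 11) divides it; the quotient is 6t^3 - 19t^2 + 22t + 35.
Continuing, t = -5/6 is a root, giving the factor (6t + 5) and quotient t^2 - 4t + 7.
The quadratic t^2 - 4t + 7 has discriminant -12 < 0 and is irreducible over ℤ.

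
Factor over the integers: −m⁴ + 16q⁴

(2q − m)(2q + m)(4q² + m²)

Difference of squares twice: with A = 2q and B = m, A⁴ − B⁴ = (A² − B²)(A² + B²), and A² − B² factors again.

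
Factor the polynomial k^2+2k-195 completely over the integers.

(k+15)(k-13)

Two integers with product -195 and sum 2 are 15 and -13.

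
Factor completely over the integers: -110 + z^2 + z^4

Substitute u = z^2 to get a quadratic in u, then factor.
z^2 + 11 is irreducible over ℤ (always positive, so no real roots).
z^2 - 10 is irreducible over ℤ (10 is not a perfect square).

(z^2 + 11)*(z^2 - 10)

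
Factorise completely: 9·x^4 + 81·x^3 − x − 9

(x + 9)·(9·x^3 − 1)

Group as (9·x^4 − x) + (81·x^3 − 9) = x·(9·x^3 − 1) + 9·(9·x^3 − 1).
Both groups share the factor (9·x^3 − 1).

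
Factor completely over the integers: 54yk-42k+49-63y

(6k-7)(9y-7)

Group as (54yk-63y) + (-42k+49) = 9y(6k-7) - 7(6k-7).
Both groups share the factor (6k-7).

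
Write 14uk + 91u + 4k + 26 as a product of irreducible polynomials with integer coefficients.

Group as (14uk + 91u) + (4k + 26) = 7u(2k + 13) + 2(2k + 13).
Both groups share the factor (2k + 13).

(2k + 13)(7u + 2)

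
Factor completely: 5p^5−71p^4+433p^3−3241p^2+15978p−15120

(5p−6)(p−7)(p−8)(p^2+2p+45)

Testing divisors of the constant over divisors of the leading coefficient, p = 7 is a root, so (p−7) divides it; the quotient is 5p^4−36p^3+181p^2−1974p+2160.
Next, p = 6/5 is a root, giving the factor (5p−6) and quotient p^3−6p^2+29p−360.
Then p = 8 is a root, giving the factor (p−8) and quotient p^2+2p+45.
The quadratic p^2+2p+45 has discriminant −176 < 0 and is irreducible over ℤ.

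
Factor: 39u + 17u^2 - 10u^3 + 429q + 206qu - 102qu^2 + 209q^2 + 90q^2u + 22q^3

Group: q(22q^2 + 112qu + 143q + 10u^2 + 13u) + (-u + 3)(22q^2 + 112qu + 143q + 10u^2 + 13u); both groups contain (22q^2 + 112qu + 143q + 10u^2 + 13u), so (q - u + 3) is a factor with cofactor 22q^2 + 112qu + 143q + 10u^2 + 13u.
The cofactor groups again: 22q^2 + 112qu + 143q + 10u^2 + 13u = 2q(11q + u) + (10u + 13)(11q + u); both groups contain (11q + u), giving (2q + 10u + 13)(11q + u).

(11q + u)(2q + 10u + 13)(q - u + 3)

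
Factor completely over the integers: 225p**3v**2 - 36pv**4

9pv**2(5p + 2v)(5p - 2v)

Every term has a factor of 9pv**2. Then 25p**2 - 4v**2 = (5p)² − (2v)².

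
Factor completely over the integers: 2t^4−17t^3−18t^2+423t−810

(2t−9)(t+5)(t−3)(t−6)

Testing divisors of the constant over divisors of the leading coefficient, t = 9/2 is a root, so (2t−9) is a factor; dividing leaves t^3−4t^2−27t+90.
Next, t = −5 is a root, giving the factor (t+5) and quotient t^2−9t+18.
The remaining quadratic factors as (t−6)(t−3).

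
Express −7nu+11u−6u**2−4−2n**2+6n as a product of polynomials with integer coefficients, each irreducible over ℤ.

Group: −2n(n+2u−1) + (−3u+4)(n+2u−1); both groups contain (n+2u−1).

−(2n+3u−4)(n+2u−1)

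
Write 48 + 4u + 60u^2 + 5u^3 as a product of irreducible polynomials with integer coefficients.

Group as (5u^3 + 4u) + (60u^2 + 48) = u(5u^2 + 4) + 12(5u^2 + 4).
Both groups share the factor (5u^2 + 4).

(u + 12)(5u^2 + 4)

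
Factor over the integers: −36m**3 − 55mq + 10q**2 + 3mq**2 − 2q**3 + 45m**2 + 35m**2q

Group: m(−36m**2 − mq + 45m + 2q**2 − 10q) − q(−36m**2 − mq + 45m + 2q**2 − 10q); both groups contain (−36m**2 − mq + 45m + 2q**2 − 10q), so (m − q) is a factor with cofactor −36m**2 − mq + 45m + 2q**2 − 10q.
The cofactor groups again: −36m**2 − mq + 45m + 2q**2 − 10q = −9m(4m + q − 5) + 2q(4m + q − 5); both groups contain (4m + q − 5), giving −(9m − 2q)(4m + q − 5).

−(4m + q − 5)(9m − 2q)(m − q)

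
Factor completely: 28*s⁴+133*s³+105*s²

Pull out the common factor 7*s², then factor the remaining trinomial.

7*s²*(4*s+15)*(s+1)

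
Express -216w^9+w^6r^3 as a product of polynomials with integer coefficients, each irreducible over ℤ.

-w^6(6w-r)(36w^2+6wr+r^2)

Every term has a factor of w^6; factoring it out leaves -216w^3+r^3.
Recognize a difference of cubes with the parts r and 6w.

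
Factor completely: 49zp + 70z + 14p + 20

Group as (49zp + 70z) + (14p + 20) = 7z(7p + 10) + 2(7p + 10).
Both groups share the factor (7p + 10).

(7p + 10)(7z + 2)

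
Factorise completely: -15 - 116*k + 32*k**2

(4*k - 15)*(8*k + 1)

Need a pair with product 32·(-15) = -480 and sum -116: that's 4 and -120.
Split the middle term: 32*k**2 + 4*k - 120*k - 15 = 4*k*(8*k + 1) - 15*(8*k + 1).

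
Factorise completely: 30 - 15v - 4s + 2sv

Group as (2sv - 4s) + (-15v + 30) = 2s(v - 2) - 15(v - 2).
Both groups share the factor (v - 2).

(2s - 15)(v - 2)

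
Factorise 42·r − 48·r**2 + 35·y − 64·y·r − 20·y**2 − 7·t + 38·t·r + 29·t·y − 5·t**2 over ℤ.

−(t − 5·y − 6·r)·(5·t − 4·y − 8·r + 7)

Group: −t·(5·t − 4·y − 8·r + 7) + (5·y + 6·r)·(5·t − 4·y − 8·r + 7); both groups contain (5·t − 4·y − 8·r + 7).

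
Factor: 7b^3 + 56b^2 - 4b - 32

Group as (7b^3 - 4b) + (56b^2 - 32) = b(7b^2 - 4) + 8(7b^2 - 4).
Both groups share the factor (7b^2 - 4).

(b + 8)(7b^2 - 4)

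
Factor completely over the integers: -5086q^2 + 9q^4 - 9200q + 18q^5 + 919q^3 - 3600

Among the possible rational roots, q = 5 is a root, so (q - 5) is a factor; dividing leaves 18q^4 + 99q^3 + 1414q^2 + 1984q + 720.
Continuing, q = -5/6 is a root, giving the factor (6q + 5) and quotient 3q^3 + 14q^2 + 224q + 144.
Continuing, q = -2/3 is a root, so (3q + 2) divides it; the quotient is q^2 + 4q + 72.
The quadratic q^2 + 4q + 72 has discriminant -272 < 0 and is irreducible over ℤ.

(3q + 2)(6q + 5)(q - 5)(q^2 + 4q + 72)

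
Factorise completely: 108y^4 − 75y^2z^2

Factor out 3y^2, leaving 36y^2 − 25z^2, which is a difference of two squares.

3y^2(6y + 5z)(6y − 5z)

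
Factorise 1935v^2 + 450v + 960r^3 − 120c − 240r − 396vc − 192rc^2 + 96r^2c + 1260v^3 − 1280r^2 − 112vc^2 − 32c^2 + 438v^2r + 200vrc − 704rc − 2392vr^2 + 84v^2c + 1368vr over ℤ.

Group: 15v(84v^2 + 74vr + 28vc + 129v − 120r^2 + 48rc + 160r + 8c + 30) + (−8r − 4c)(84v^2 + 74vr + 28vc + 129v − 120r^2 + 48rc + 160r + 8c + 30); both groups contain (84v^2 + 74vr + 28vc + 129v − 120r^2 + 48rc + 160r + 8c + 30), so (15v − 8r − 4c) is a factor with cofactor 84v^2 + 74vr + 28vc + 129v − 120r^2 + 48rc + 160r + 8c + 30.
The cofactor groups again: 84v^2 + 74vr + 28vc + 129v − 120r^2 + 48rc + 160r + 8c + 30 = 12v(7v + 12r + 2) + (−10r + 4c + 15)(7v + 12r + 2); both groups contain (7v + 12r + 2), giving (12v − 10r + 4c + 15)(7v + 12r + 2).

(15v − 8r − 4c)(7v + 12r + 2)(12v − 10r + 4c + 15)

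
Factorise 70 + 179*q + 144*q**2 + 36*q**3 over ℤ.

(6*q + 5)*(6*q + 7)*(q + 2)

By the rational root theorem, q = -7/6 is a root, giving the factor (6*q + 7) and quotient 6*q**2 + 17*q + 10.
The remaining quadratic factors as (6*q + 5)(q + 2).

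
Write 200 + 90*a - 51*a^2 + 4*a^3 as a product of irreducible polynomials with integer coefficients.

By the rational root theorem, a = 4 is a root, so (a - 4) divides it; the quotient is 4*a^2 - 35*a - 50.
The remaining quadratic factors as (4*a + 5)(a - 10).

(4*a + 5)*(a - 10)*(a - 4)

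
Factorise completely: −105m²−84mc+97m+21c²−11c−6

−(15m−3c−1)(7m+7c−6)

Group: −15m(7m+7c−6) + (3c+1)(7m+7c−6); both groups contain (7m+7c−6).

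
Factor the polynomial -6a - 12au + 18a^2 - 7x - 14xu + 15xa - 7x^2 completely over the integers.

Group: -7x(x - 3a + 2u + 1) - 6a(x - 3a + 2u + 1); both groups contain (x - 3a + 2u + 1).

-(x - 3a + 2u + 1)(7x + 6a)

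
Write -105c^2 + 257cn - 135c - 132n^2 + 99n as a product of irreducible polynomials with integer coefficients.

Group: -7c(15c - 11n) + (12n - 9)(15c - 11n); both groups contain (15c - 11n).

-(15c - 11n)(7c - 12n + 9)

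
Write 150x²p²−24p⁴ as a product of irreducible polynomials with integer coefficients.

Pull out the common factor 6p²; 25x²−4p² is a difference of squares.

6p²(5x−2p)(5x+2p)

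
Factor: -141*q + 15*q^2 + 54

3*(5*q - 2)*(q - 9)

Pull out the common factor 3, then factor the remaining trinomial.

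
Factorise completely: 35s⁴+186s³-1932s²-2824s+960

(5s+8)(7s-2)(s+10)(s-6)

By the rational root theorem, s = -10 is a root, giving the factor (s+10) and quotient 35s³-164s²-292s+96.
Then s = 6 is a root, giving the factor (s-6) and quotient 35s²+46s-16.
The remaining quadratic factors as (7s-2)(5s+8).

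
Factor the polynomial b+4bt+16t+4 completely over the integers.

Group as (4bt+b) + (16t+4) = b(4t+1) + 4(4t+1).
Both groups share the factor (4t+1).

(4t+1)(b+4)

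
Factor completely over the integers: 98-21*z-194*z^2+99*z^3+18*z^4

Among the possible rational roots, z = -7 is a root, giving the factor (z+7) and quotient 18*z^3-27*z^2-5*z+14.
Then z = 7/6 is a root, so (6*z-7) divides it; the quotient is 3*z^2-z-2.
The remaining quadratic factors as (3*z+2)(z-1).

(3*z+2)*(6*z-7)*(z+7)*(z-1)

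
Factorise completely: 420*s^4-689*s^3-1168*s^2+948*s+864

(3*s+2)*(4*s-9)*(5*s-6)*(7*s+8)

Trying the rational-root candidates, s = -2/3 is a root, giving the factor (3*s+2) and quotient 140*s^3-323*s^2-174*s+432.
Next, s = 9/4 is a root, so (4*s-9) divides it; the quotient is 35*s^2-2*s-48.
The remaining quadratic factors as (7*s+8)(5*s-6).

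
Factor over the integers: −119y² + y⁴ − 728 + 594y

By the rational root theorem, y = 2 is a root, so (y − 2) is a factor; dividing leaves y³ + 2y² − 115y + 364.
Continuing, y = 7 is a root, so (y − 7) is a factor; dividing leaves y² + 9y − 52.
The remaining quadratic factors as (y − 4)(y + 13).

(y + 13)(y − 2)(y − 4)(y − 7)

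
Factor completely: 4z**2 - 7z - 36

(4z + 9)(z - 4)

Need a pair with product 4·(-36) = -144 and sum -7: that's -16 and 9.
Split the middle term: 4z**2 - 16z + 9z - 36 = 4z(z - 4) + 9(z - 4).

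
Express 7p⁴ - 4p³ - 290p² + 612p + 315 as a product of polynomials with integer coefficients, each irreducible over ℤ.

By the rational root theorem, p = 3 is a root, so (p - 3) divides it; the quotient is 7p³ + 17p² - 239p - 105.
Continuing, p = -3/7 is a root, so (7p + 3) divides it; the quotient is p² + 2p - 35.
The remaining quadratic factors as (p + 7)(p - 5).

(7p + 3)(p + 7)(p - 3)(p - 5)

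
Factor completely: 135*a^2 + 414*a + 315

9*(3*a + 5)*(5*a + 7)

Pull out the common factor 9, then factor the remaining trinomial.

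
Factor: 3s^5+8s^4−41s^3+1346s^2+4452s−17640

(3s−7)(s+6)(s+7)(s^2−8s+60)

Trying the rational-root candidates, s = 7/3 is a root, giving the factor (3s−7) and quotient s^4+5s^3−2s^2+444s+2520.
Continuing, s = −7 is a root, giving the factor (s+7) and quotient s^3−2s^2+12s+360.
Then s = −6 is a root, so (s+6) divides it; the quotient is s^2−8s+60.
The quadratic s^2−8s+60 has discriminant −176 < 0 and is irreducible over ℤ.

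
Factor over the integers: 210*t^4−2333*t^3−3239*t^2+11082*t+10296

(5*t+11)*(6*t−13)*(7*t+6)*(t−12)

Testing divisors of the constant over divisors of the leading coefficient, t = −11/5 is a root, giving the factor (5*t+11) and quotient 42*t^3−559*t^2+582*t+936.
Continuing, t = −6/7 is a root, so (7*t+6) is a factor; dividing leaves 6*t^2−85*t+156.
The remaining quadratic factors as (t−12)(6*t−13).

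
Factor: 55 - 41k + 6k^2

Need a pair with product 6·55 = 330 and sum -41: that's -30 and -11.
Split the middle term: 6k^2 - 30k - 11k + 55 = 6k(k - 5) - 11(k - 5).

(6k - 11)(k - 5)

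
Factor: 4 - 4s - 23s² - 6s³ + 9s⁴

Testing divisors of the constant over divisors of the leading coefficient, s = -2/3 is a root, so (3s + 2) divides it; the quotient is 3s³ - 4s² - 5s + 2.
Next, s = 1/3 is a root, giving the factor (3s - 1) and quotient s² - s - 2.
The remaining quadratic factors as (s - 2)(s + 1).

(3s + 2)(3s - 1)(s + 1)(s - 2)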